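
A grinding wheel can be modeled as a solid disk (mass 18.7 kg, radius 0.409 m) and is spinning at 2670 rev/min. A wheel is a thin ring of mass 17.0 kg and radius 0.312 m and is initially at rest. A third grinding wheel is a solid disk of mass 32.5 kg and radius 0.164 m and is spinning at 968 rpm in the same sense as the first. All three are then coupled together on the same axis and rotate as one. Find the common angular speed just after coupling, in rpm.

No external torque acts about the common axis, so total angular momentum is conserved.
Moments of inertia: I_A = ½(18.7)(0.409)² = 1.564 kg·m²; I_B = (17.0)(0.312)² = 1.655 kg·m²; I_C = ½(32.5)(0.164)² = 0.4371 kg·m².
Taking A's sense as positive: L = (1.564)(2670) + (0.4371)(968) = 4599 kg·m²·rpm.
Combined I = 1.564 + 1.655 + 0.4371 = 3.656 kg·m².
ω_f = L / I = 4599 / 3.656 = 1258 rpm.

|ω_f| ≈ 1260 rpm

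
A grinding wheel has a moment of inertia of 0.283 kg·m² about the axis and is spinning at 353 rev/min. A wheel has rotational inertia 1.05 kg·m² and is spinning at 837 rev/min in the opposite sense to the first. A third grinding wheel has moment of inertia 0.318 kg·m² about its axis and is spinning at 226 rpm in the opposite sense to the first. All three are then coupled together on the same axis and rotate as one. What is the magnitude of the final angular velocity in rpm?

|ω_f| ≈ 515 rpm

No external torque acts about the common axis, so total angular momentum is conserved.
Taking A's sense as positive: L = (0.2830)(353) − (1.050)(837) − (0.3180)(226) = -850.8 kg·m²·rpm.
Combined I = 0.2830 + 1.050 + 0.3180 = 1.651 kg·m².
ω_f = L / I = -850.8 / 1.651 = -515.3 rpm.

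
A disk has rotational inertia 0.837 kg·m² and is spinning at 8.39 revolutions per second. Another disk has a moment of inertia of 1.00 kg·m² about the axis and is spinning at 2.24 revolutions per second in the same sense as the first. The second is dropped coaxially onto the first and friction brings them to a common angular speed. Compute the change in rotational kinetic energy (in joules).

ΔKE ≈ -340 J

No external torque acts about the common axis, so total angular momentum is conserved.
Taking A's sense as positive: L = (0.8370)(8.39) + (1.000)(2.24) = 9.262 kg·m²·rev/s.
Combined I = 0.8370 + 1.000 = 1.837 kg·m².
ω_f = L / I = 9.262 / 1.837 = 5.042 rev/s.
KE_i = ½ΣIω² = 1262 J; KE_f = ½(1.837)(31.68)² = 921.9 J.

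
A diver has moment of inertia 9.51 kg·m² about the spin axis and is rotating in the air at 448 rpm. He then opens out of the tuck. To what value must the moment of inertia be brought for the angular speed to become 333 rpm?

I₂ ≈ 12.8 kg·m²

With no external torque about the axis, L is conserved: I₁ω₁ = I₂ω₂.
I₂ = I₁ω₁ / ω₂ = (9.51)(448) / (333) = 12.79 kg·m².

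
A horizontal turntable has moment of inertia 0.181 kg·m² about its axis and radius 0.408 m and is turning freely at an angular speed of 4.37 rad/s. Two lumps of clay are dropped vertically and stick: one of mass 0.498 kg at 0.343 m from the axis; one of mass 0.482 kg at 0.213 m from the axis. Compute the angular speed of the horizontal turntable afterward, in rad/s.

ω_f ≈ 3.03 rad/s

No external torque acts about the axis; L_before = L_after.
Added inertia Σmr² = (0.498)(0.343)² + (0.482)(0.213)² = 0.08046 kg·m²; I_f = 0.1810 + 0.08046 = 0.2615 kg·m².
ω_f = I_p ω_i / I_f = (0.1810)(4.37) / 0.2615 = 3.025 rad/s.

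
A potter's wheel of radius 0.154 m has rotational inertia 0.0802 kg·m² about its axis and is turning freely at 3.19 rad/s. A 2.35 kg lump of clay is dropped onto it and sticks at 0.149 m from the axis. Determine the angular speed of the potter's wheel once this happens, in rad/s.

ω_f ≈ 1.93 rad/s

No external torque acts about the axis; L_before = L_after.
Added inertia Σmr² = (2.35)(0.149)² = 0.05217 kg·m²; I_f = 0.08020 + 0.05217 = 0.1324 kg·m².
ω_f = I_p ω_i / I_f = (0.08020)(3.19) / 0.1324 = 1.933 rad/s.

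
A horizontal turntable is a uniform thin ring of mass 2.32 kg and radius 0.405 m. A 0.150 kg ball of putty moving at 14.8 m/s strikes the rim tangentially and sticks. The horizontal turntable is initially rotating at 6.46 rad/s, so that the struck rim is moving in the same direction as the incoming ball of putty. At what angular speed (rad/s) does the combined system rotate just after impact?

The axle reaction passes through the axle and exerts no torque about it; angular momentum about the axle is conserved through the impact.
I_p = (2.32)(0.405)² = 0.3805 kg·m². Taking the sense of the ball of putty's angular momentum as positive, L_{ball} = m v R = (0.150)(14.8)(0.405) = 0.8991 kg·m²/s.
L_i = +I_p ω_p + m v R = +(0.3805)(6.46) + 0.8991 = 3.357 kg·m²/s.
After sticking, I_f = I_p + m R² = 0.3805 + (0.150)(0.405)² = 0.4051 kg·m².
ω_f = L_i / I_f = 3.357 / 0.4051 = 8.287 rad/s.

|ω_f| ≈ 8.29 rad/s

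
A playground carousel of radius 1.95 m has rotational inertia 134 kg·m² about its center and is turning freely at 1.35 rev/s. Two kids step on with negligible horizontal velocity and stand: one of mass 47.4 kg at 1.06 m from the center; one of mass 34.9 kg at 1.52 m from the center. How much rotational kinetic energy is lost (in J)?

The added mass arrives with no angular momentum about the center, and any external torque about the center is negligible, so the system's angular momentum is conserved.
Added inertia Σmr² = (47.4)(1.06)² + (34.9)(1.52)² = 133.9 kg·m²; I_f = 134.0 + 133.9 = 267.9 kg·m².
ω_f = I_p ω_i / I_f = (134.0)(1.35) / 267.9 = 0.6753 rev/s.
KE_i = ½(134.0)(8.482 rad/s)² = 4821 J; KE_f = ½(267.9)(4.243)² = 2411 J.

energy lost ≈ 2410 J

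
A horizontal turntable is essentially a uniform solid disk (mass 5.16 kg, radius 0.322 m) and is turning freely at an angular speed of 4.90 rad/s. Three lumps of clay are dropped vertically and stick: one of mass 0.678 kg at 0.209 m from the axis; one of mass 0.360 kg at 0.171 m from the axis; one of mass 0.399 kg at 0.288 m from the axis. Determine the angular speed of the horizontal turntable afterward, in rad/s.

ω_f ≈ 3.85 rad/s

No external torque acts about the axis; L_before = L_after.
I_p = ½(5.16)(0.322)² = 0.2675 kg·m².
Added inertia Σmr² = (0.678)(0.209)² + (0.360)(0.171)² + (0.399)(0.288)² = 0.07324 kg·m²; I_f = 0.2675 + 0.07324 = 0.3407 kg·m².
ω_f = I_p ω_i / I_f = (0.2675)(4.90) / 0.3407 = 3.847 rad/s.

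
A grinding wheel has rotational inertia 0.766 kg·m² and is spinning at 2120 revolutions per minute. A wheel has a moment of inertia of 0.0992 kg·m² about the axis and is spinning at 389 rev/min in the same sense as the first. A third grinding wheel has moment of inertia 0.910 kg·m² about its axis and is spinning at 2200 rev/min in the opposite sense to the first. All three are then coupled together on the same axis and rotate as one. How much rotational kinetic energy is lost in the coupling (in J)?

The coupling torques are internal; angular momentum about the shared axis is conserved.
Taking A's sense as positive: L = (0.7660)(2120) + (0.09920)(389) − (0.9100)(2200) = -339.5 kg·m²·rpm.
Combined I = 0.7660 + 0.09920 + 0.9100 = 1.775 kg·m².
ω_f = L / I = -339.5 / 1.775 = -191.2 rpm.
KE_i = ½ΣIω² = 43110 J; KE_f = ½(1.775)(20.03)² = 356.0 J.

ΔKE lost ≈ 42800 J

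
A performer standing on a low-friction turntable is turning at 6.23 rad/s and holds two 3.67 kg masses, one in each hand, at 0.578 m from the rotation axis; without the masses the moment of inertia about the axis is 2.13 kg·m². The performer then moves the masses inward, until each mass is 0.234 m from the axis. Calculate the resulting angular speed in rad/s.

With no external torque about the axis, L is conserved: I₁ω₁ = I₂ω₂.
I₁ = 2.13 + 2(3.67)(0.578)² = 4.582 kg·m²; I₂ = 2.13 + 2(3.67)(0.234)² = 2.532 kg·m².
ω₂ = I₁ω₁ / I₂ = (4.582)(6.23 rad/s) / (2.532) = 11.27 rad/s.

ω₂ ≈ 11.3 rad/s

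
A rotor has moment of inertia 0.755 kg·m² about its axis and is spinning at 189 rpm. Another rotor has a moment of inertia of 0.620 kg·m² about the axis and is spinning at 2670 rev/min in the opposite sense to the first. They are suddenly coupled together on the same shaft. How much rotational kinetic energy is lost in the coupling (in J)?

No external torque acts about the common axis, so total angular momentum is conserved.
Taking A's sense as positive: L = (0.7550)(189) − (0.6200)(2670) = -1513 kg·m²·rpm.
Combined I = 0.7550 + 0.6200 = 1.375 kg·m².
ω_f = L / I = -1513 / 1.375 = -1100 rpm.
KE_i = ½ΣIω² = 24380 J; KE_f = ½(1.375)(115.2)² = 9125 J.

ΔKE lost ≈ 15300 J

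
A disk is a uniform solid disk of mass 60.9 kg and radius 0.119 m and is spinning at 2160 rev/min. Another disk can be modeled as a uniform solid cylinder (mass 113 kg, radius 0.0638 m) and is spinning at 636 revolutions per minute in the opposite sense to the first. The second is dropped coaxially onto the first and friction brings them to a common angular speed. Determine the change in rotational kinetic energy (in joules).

ΔKE ≈ -6430 J

The coupling torques are internal; angular momentum about the shared axis is conserved.
Moments of inertia: I_A = ½(60.9)(0.119)² = 0.4312 kg·m²; I_B = ½(113)(0.0638)² = 0.2300 kg·m².
Taking A's sense as positive: L = (0.4312)(2160) − (0.2300)(636) = 785.1 kg·m²·rpm.
Combined I = 0.4312 + 0.2300 = 0.6612 kg·m².
ω_f = L / I = 785.1 / 0.6612 = 1187 rpm.
KE_i = ½ΣIω² = 11540 J; KE_f = ½(0.6612)(124.4)² = 5112 J.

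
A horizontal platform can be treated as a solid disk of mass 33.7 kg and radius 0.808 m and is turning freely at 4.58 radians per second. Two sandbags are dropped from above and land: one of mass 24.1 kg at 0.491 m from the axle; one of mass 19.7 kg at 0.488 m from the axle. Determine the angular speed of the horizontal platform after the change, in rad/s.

ω_f ≈ 2.34 rad/s

No external torque acts about the axle; L_before = L_after.
I_p = ½(33.7)(0.808)² = 11.00 kg·m².
Added inertia Σmr² = (24.1)(0.491)² + (19.7)(0.488)² = 10.50 kg·m²; I_f = 11.00 + 10.50 = 21.50 kg·m².
ω_f = I_p ω_i / I_f = (11.00)(4.58) / 21.50 = 2.343 rad/s.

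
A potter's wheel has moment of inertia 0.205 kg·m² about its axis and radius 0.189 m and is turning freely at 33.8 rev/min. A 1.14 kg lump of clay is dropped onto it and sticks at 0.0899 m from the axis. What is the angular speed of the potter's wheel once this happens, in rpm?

No external torque acts about the axis; L_before = L_after.
Added inertia Σmr² = (1.14)(0.0899)² = 0.009213 kg·m²; I_f = 0.2050 + 0.009213 = 0.2142 kg·m².
ω_f = I_p ω_i / I_f = (0.2050)(33.8) / 0.2142 = 32.35 rpm.

ω_f ≈ 32.3 rpm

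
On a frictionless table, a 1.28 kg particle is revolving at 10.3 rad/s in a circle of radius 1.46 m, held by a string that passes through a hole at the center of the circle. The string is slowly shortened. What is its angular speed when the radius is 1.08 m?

ω₂ ≈ 18.8 rad/s

The constraining force is radial, so m r² ω about the center is conserved.
ω₂ = ω₁ (r₁/r₂)² = (10.3)(1.46/1.08)² = 18.82 rad/s.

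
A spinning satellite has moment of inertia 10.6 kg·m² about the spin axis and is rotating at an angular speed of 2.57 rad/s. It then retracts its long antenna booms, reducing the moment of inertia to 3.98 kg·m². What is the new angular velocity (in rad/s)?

No external torque acts about the spin axis, so angular momentum is conserved.
ω₂ = I₁ω₁ / I₂ = (10.60)(2.57 rad/s) / (3.980) = 6.845 rad/s.

ω₂ ≈ 6.84 rad/s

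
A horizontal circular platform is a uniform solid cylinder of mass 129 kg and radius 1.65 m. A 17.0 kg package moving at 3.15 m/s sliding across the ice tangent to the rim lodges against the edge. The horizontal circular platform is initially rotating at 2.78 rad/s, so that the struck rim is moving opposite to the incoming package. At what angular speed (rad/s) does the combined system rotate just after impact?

|ω_f| ≈ 1.80 rad/s

The axle reaction passes through the central axle and exerts no torque about it; angular momentum about the central axle is conserved through the impact.
I_p = ½(129)(1.65)² = 175.6 kg·m². Taking the sense of the package's angular momentum as positive, L_{package} = m v R = (17.0)(3.15)(1.65) = 88.36 kg·m²/s.
L_i = −I_p ω_p + m v R = −(175.6)(2.78) + 88.36 = -399.8 kg·m²/s.
After sticking, I_f = I_p + m R² = 175.6 + (17.0)(1.65)² = 221.9 kg·m².
ω_f = L_i / I_f = -399.8 / 221.9 = -1.802 rad/s.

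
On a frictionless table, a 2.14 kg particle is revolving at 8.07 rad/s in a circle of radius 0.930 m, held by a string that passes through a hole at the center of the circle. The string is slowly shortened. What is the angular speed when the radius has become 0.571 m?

ω₂ ≈ 21.4 rad/s

No torque about the axis ⇒ m r₁² ω₁ = m r₂² ω₂.
ω₂ = ω₁ (r₁/r₂)² = (8.07)(0.930/0.571)² = 21.41 rad/s.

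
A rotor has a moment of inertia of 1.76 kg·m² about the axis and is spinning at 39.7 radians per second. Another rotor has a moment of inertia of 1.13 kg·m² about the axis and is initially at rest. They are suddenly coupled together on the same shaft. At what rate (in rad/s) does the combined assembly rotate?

No external torque acts about the common axis, so total angular momentum is conserved.
Taking A's sense as positive: L = (1.760)(39.7) = 69.87 kg·m²·rad/s.
Combined I = 1.760 + 1.130 = 2.890 kg·m².
ω_f = L / I = 69.87 / 2.890 = 24.18 rad/s.

|ω_f| ≈ 24.2 rad/s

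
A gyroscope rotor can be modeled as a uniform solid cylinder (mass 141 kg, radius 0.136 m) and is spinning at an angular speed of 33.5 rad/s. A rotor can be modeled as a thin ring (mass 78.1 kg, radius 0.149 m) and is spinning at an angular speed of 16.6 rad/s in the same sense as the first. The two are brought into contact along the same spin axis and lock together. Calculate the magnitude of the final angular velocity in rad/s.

No external torque acts about the common axis, so total angular momentum is conserved.
Moments of inertia: I_A = ½(141)(0.136)² = 1.304 kg·m²; I_B = (78.1)(0.149)² = 1.734 kg·m².
Taking A's sense as positive: L = (1.304)(33.5) + (1.734)(16.6) = 72.47 kg·m²·rad/s.
Combined I = 1.304 + 1.734 = 3.038 kg·m².
ω_f = L / I = 72.47 / 3.038 = 23.85 rad/s.

|ω_f| ≈ 23.9 rad/s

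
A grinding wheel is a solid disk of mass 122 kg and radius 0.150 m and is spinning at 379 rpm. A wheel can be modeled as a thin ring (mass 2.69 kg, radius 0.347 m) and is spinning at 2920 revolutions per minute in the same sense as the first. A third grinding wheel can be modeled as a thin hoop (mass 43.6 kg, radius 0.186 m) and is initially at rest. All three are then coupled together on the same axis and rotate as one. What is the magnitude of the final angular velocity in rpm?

No external torque acts about the common axis, so total angular momentum is conserved.
Moments of inertia: I_A = ½(122)(0.150)² = 1.373 kg·m²; I_B = (2.69)(0.347)² = 0.3239 kg·m²; I_C = (43.6)(0.186)² = 1.508 kg·m².
Taking A's sense as positive: L = (1.373)(379) + (0.3239)(2920) = 1466 kg·m²·rpm.
Combined I = 1.373 + 0.3239 + 1.508 = 3.205 kg·m².
ω_f = L / I = 1466 / 3.205 = 457.4 rpm.

|ω_f| ≈ 457 rpm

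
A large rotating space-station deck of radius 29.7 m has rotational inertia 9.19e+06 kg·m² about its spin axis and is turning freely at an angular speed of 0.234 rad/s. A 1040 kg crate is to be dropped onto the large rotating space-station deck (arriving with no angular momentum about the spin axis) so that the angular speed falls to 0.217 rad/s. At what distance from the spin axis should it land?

No external torque acts about the spin axis; L_before = L_after.
I_p ω_i = (I_p + m r²) ω_f ⇒ m r² = I_p(ω_i/ω_f − 1) = 9.190e+06(0.234/0.217 − 1) = 7.200e+05 kg·m².
r = √(7.200e+05/1040) = 26.31 m.

r ≈ 26.3 m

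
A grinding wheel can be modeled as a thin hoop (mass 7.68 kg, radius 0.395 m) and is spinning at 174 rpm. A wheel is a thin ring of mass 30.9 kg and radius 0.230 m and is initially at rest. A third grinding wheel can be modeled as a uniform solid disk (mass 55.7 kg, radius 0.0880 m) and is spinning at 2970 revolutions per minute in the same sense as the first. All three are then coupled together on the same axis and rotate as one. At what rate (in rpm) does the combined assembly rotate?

The coupling torques are internal; angular momentum about the shared axis is conserved.
Moments of inertia: I_A = (7.68)(0.395)² = 1.198 kg·m²; I_B = (30.9)(0.230)² = 1.635 kg·m²; I_C = ½(55.7)(0.0880)² = 0.2157 kg·m².
Taking A's sense as positive: L = (1.198)(174) + (0.2157)(2970) = 849.0 kg·m²·rpm.
Combined I = 1.198 + 1.635 + 0.2157 = 3.049 kg·m².
ω_f = L / I = 849.0 / 3.049 = 278.5 rpm.

|ω_f| ≈ 279 rpm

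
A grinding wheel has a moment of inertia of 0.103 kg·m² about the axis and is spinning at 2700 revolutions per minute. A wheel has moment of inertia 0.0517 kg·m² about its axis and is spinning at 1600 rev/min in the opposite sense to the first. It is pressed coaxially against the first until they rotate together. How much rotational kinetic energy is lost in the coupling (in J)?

ΔKE lost ≈ 3490 J

No external torque acts about the common axis, so total angular momentum is conserved.
Taking A's sense as positive: L = (0.1030)(2700) − (0.05170)(1600) = 195.4 kg·m²·rpm.
Combined I = 0.1030 + 0.05170 = 0.1547 kg·m².
ω_f = L / I = 195.4 / 0.1547 = 1263 rpm.
KE_i = ½ΣIω² = 4843 J; KE_f = ½(0.1547)(132.3)² = 1353 J.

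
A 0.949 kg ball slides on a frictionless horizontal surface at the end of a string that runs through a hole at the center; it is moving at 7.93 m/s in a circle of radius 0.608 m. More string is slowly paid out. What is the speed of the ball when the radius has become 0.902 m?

The only horizontal force on the mass is along the cord (radial), so it exerts no torque about the hole and angular momentum m v r is conserved.
v₂ = v₁ r₁ / r₂ = (7.93)(0.608) / (0.902) = 5.345 m/s.

v₂ ≈ 5.35 m/s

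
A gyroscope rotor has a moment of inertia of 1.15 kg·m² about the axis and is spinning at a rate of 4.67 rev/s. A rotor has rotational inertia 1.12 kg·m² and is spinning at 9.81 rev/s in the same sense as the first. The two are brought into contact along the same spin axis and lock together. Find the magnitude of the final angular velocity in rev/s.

The coupling torques are internal; angular momentum about the shared axis is conserved.
Taking A's sense as positive: L = (1.150)(4.67) + (1.120)(9.81) = 16.36 kg·m²·rev/s.
Combined I = 1.150 + 1.120 = 2.270 kg·m².
ω_f = L / I = 16.36 / 2.270 = 7.206 rev/s.

|ω_f| ≈ 7.21 rev/s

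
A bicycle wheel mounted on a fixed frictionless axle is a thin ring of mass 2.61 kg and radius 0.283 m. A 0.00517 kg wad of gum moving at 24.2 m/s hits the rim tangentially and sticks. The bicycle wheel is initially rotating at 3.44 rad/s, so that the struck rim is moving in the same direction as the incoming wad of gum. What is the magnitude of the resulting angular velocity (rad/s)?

The axle reaction passes through the axle and exerts no torque about it; angular momentum about the axle is conserved through the impact.
I_p = (2.61)(0.283)² = 0.2090 kg·m². Taking the sense of the wad of gum's angular momentum as positive, L_{wad} = m v R = (0.00517)(24.2)(0.283) = 0.03541 kg·m²/s.
L_i = +I_p ω_p + m v R = +(0.2090)(3.44) + 0.03541 = 0.7545 kg·m²/s.
After sticking, I_f = I_p + m R² = 0.2090 + (0.00517)(0.283)² = 0.2094 kg·m².
ω_f = L_i / I_f = 0.7545 / 0.2094 = 3.602 rad/s.

|ω_f| ≈ 3.60 rad/s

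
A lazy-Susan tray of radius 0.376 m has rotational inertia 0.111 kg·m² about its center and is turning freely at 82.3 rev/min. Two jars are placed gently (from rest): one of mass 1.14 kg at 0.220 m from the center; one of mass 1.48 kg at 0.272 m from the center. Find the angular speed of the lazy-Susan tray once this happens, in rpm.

ω_f ≈ 33.1 rpm

No external torque acts about the center; L_before = L_after.
Added inertia Σmr² = (1.14)(0.220)² + (1.48)(0.272)² = 0.1647 kg·m²; I_f = 0.1110 + 0.1647 = 0.2757 kg·m².
ω_f = I_p ω_i / I_f = (0.1110)(82.3) / 0.2757 = 33.14 rpm.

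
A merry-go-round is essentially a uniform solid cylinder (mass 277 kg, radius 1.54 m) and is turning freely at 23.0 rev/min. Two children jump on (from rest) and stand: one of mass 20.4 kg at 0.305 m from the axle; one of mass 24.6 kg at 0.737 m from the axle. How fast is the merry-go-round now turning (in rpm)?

ω_f ≈ 22.0 rpm

No external torque acts about the axle; L_before = L_after.
I_p = ½(277)(1.54)² = 328.5 kg·m².
Added inertia Σmr² = (20.4)(0.305)² + (24.6)(0.737)² = 15.26 kg·m²; I_f = 328.5 + 15.26 = 343.7 kg·m².
ω_f = I_p ω_i / I_f = (328.5)(23.0) / 343.7 = 21.98 rpm.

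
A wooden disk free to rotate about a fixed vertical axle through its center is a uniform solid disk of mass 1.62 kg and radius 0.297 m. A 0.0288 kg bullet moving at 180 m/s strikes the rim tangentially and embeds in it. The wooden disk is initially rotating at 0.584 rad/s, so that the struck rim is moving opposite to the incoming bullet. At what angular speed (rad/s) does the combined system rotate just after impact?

About the axle the impulsive forces during the collision are internal, so angular momentum about that axis is conserved.
I_p = ½(1.62)(0.297)² = 0.07145 kg·m². Taking the sense of the bullet's angular momentum as positive, L_{bullet} = m v R = (0.0288)(180)(0.297) = 1.540 kg·m²/s.
L_i = −I_p ω_p + m v R = −(0.07145)(0.584) + 1.540 = 1.498 kg·m²/s.
After sticking, I_f = I_p + m R² = 0.07145 + (0.0288)(0.297)² = 0.07399 kg·m².
ω_f = L_i / I_f = 1.498 / 0.07399 = 20.24 rad/s.

|ω_f| ≈ 20.2 rad/s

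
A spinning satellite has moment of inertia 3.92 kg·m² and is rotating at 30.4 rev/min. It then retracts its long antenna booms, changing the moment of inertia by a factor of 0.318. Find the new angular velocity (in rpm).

Angular momentum about the spin axis is conserved since the torque about it is zero.
I₂ = 0.318 × 3.92 = 1.247 kg·m².
ω₂ = I₁ω₁ / I₂ = (3.920)(30.4 rpm) / (1.247) = 95.60 rpm.

ω₂ ≈ 95.6 rpm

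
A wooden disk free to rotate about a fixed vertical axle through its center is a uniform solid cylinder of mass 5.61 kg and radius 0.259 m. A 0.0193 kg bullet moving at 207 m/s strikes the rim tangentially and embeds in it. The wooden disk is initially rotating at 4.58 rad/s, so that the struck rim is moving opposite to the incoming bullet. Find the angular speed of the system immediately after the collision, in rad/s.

|ω_f| ≈ 0.913 rad/s

About the axle the impulsive forces during the collision are internal, so angular momentum about that axis is conserved.
I_p = ½(5.61)(0.259)² = 0.1882 kg·m². Taking the sense of the bullet's angular momentum as positive, L_{bullet} = m v R = (0.0193)(207)(0.259) = 1.035 kg·m²/s.
L_i = −I_p ω_p + m v R = −(0.1882)(4.58) + 1.035 = 0.1729 kg·m²/s.
After sticking, I_f = I_p + m R² = 0.1882 + (0.0193)(0.259)² = 0.1895 kg·m².
ω_f = L_i / I_f = 0.1729 / 0.1895 = 0.9129 rad/s.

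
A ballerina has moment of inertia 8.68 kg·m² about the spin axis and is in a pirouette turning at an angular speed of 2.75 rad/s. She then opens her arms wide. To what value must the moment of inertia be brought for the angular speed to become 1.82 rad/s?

Angular momentum about the spin axis is conserved since the torque about it is zero.
I₂ = I₁ω₁ / ω₂ = (8.68)(2.75) / (1.82) = 13.12 kg·m².

I₂ ≈ 13.1 kg·m²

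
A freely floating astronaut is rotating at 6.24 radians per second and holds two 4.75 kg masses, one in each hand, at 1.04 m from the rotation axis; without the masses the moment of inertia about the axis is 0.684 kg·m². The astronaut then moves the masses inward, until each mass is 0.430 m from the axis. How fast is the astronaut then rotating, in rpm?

ω₂ ≈ 268 rpm

No external torque acts about the spin axis, so angular momentum is conserved.
I₁ = 0.684 + 2(4.75)(1.04)² = 10.96 kg·m²; I₂ = 0.684 + 2(4.75)(0.430)² = 2.441 kg·m².
ω₂ = I₁ω₁ / I₂ = (10.96)(6.24 rad/s) / (2.441) = 28.02 rad/s = 267.6 rpm.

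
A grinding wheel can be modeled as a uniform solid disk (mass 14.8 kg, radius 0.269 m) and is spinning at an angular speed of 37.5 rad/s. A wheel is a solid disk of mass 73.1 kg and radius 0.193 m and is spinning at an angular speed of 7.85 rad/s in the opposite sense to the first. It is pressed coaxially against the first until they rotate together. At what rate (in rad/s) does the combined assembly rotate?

The coupling torques are internal; angular momentum about the shared axis is conserved.
Moments of inertia: I_A = ½(14.8)(0.269)² = 0.5355 kg·m²; I_B = ½(73.1)(0.193)² = 1.361 kg·m².
Taking A's sense as positive: L = (0.5355)(37.5) − (1.361)(7.85) = 9.393 kg·m²·rad/s.
Combined I = 0.5355 + 1.361 = 1.897 kg·m².
ω_f = L / I = 9.393 / 1.897 = 4.952 rad/s.

|ω_f| ≈ 4.95 rad/s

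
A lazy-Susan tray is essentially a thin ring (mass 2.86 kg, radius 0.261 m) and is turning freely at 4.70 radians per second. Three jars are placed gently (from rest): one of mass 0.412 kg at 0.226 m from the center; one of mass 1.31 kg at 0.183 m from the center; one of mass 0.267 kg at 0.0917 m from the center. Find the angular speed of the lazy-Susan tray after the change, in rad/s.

ω_f ≈ 3.50 rad/s

The added mass arrives with no angular momentum about the center, and any external torque about the center is negligible, so the system's angular momentum is conserved.
I_p = (2.86)(0.261)² = 0.1948 kg·m².
Added inertia Σmr² = (0.412)(0.226)² + (1.31)(0.183)² + (0.267)(0.0917)² = 0.06716 kg·m²; I_f = 0.1948 + 0.06716 = 0.2620 kg·m².
ω_f = I_p ω_i / I_f = (0.1948)(4.70) / 0.2620 = 3.495 rad/s.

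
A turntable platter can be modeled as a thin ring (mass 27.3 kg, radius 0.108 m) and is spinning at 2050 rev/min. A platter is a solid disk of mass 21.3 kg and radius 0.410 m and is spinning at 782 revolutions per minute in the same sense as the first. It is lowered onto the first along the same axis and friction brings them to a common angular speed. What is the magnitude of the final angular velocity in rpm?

|ω_f| ≈ 973 rpm

No external torque acts about the common axis, so total angular momentum is conserved.
Moments of inertia: I_A = (27.3)(0.108)² = 0.3184 kg·m²; I_B = ½(21.3)(0.410)² = 1.790 kg·m².
Taking A's sense as positive: L = (0.3184)(2050) + (1.790)(782) = 2053 kg·m²·rpm.
Combined I = 0.3184 + 1.790 = 2.109 kg·m².
ω_f = L / I = 2053 / 2.109 = 973.5 rpm.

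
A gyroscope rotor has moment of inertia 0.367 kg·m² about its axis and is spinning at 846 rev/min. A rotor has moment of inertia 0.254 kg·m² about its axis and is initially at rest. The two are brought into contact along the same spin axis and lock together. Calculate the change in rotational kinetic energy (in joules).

ΔKE ≈ -589 J

The coupling torques are internal; angular momentum about the shared axis is conserved.
Taking A's sense as positive: L = (0.3670)(846) = 310.5 kg·m²·rpm.
Combined I = 0.3670 + 0.2540 = 0.6210 kg·m².
ω_f = L / I = 310.5 / 0.6210 = 500.0 rpm.
KE_i = ½ΣIω² = 1440 J; KE_f = ½(0.6210)(52.36)² = 851.2 J.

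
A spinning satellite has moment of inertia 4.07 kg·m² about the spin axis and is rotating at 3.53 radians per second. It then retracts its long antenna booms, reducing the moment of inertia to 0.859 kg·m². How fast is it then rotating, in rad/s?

ω₂ ≈ 16.7 rad/s

Angular momentum about the spin axis is conserved since the torque about it is zero.
ω₂ = I₁ω₁ / I₂ = (4.070)(3.53 rad/s) / (0.8590) = 16.73 rad/s.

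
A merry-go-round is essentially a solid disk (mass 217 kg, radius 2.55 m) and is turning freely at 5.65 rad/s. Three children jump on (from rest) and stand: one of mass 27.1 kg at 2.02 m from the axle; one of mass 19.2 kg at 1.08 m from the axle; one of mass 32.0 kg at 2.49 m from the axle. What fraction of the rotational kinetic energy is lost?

fraction ≈ 0.320

No external torque acts about the axle; L_before = L_after.
I_p = ½(217)(2.55)² = 705.5 kg·m².
Added inertia Σmr² = (27.1)(2.02)² + (19.2)(1.08)² + (32.0)(2.49)² = 331.4 kg·m²; I_f = 705.5 + 331.4 = 1037 kg·m².
ω_f = I_p ω_i / I_f = (705.5)(5.65) / 1037 = 3.844 rad/s.
KE_i = ½(705.5)(5.650 rad/s)² = 11260 J; KE_f = ½(1037)(3.844)² = 7662 J.
Fraction lost = 0.3196.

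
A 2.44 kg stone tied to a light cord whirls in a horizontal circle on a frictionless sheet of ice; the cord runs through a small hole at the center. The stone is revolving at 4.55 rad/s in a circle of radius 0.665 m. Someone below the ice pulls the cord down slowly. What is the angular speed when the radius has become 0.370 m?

ω₂ ≈ 14.7 rad/s

No torque about the axis ⇒ m r₁² ω₁ = m r₂² ω₂.
ω₂ = ω₁ (r₁/r₂)² = (4.55)(0.665/0.370)² = 14.70 rad/s.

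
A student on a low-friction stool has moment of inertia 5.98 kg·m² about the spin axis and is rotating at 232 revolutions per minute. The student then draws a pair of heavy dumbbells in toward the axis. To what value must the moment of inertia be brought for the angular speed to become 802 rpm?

Angular momentum about the spin axis is conserved since the torque about it is zero.
I₂ = I₁ω₁ / ω₂ = (5.98)(232) / (802) = 1.730 kg·m².

I₂ ≈ 1.73 kg·m²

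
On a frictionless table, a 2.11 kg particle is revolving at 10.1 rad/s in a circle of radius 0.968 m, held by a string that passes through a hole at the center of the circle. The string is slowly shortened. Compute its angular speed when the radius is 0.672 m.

ω₂ ≈ 21.0 rad/s

The constraining force is radial, so m r² ω about the center is conserved.
ω₂ = ω₁ (r₁/r₂)² = (10.1)(0.968/0.672)² = 20.96 rad/s.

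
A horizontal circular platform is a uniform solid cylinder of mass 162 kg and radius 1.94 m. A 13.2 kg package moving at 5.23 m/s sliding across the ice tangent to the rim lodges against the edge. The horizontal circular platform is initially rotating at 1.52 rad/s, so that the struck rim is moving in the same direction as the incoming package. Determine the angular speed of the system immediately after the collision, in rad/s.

About the central axle the impulsive forces during the collision are internal, so angular momentum about that axis is conserved.
I_p = ½(162)(1.94)² = 304.9 kg·m². Taking the sense of the package's angular momentum as positive, L_{package} = m v R = (13.2)(5.23)(1.94) = 133.9 kg·m²/s.
L_i = +I_p ω_p + m v R = +(304.9)(1.52) + 133.9 = 597.3 kg·m²/s.
After sticking, I_f = I_p + m R² = 304.9 + (13.2)(1.94)² = 354.5 kg·m².
ω_f = L_i / I_f = 597.3 / 354.5 = 1.685 rad/s.

|ω_f| ≈ 1.68 rad/s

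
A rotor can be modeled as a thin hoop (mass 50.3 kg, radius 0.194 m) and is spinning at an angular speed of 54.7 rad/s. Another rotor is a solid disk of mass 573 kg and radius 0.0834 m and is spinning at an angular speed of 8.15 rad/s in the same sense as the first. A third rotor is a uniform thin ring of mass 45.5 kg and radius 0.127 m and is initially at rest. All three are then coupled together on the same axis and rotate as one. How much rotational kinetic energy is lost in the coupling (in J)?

The coupling torques are internal; angular momentum about the shared axis is conserved.
Moments of inertia: I_A = (50.3)(0.194)² = 1.893 kg·m²; I_B = ½(573)(0.0834)² = 1.993 kg·m²; I_C = (45.5)(0.127)² = 0.7339 kg·m².
Taking A's sense as positive: L = (1.893)(54.7) + (1.993)(8.15) = 119.8 kg·m²·rad/s.
Combined I = 1.893 + 1.993 + 0.7339 = 4.620 kg·m².
ω_f = L / I = 119.8 / 4.620 = 25.93 rad/s.
KE_i = ½ΣIω² = 2898 J; KE_f = ½(4.620)(25.93)² = 1553 J.

ΔKE lost ≈ 1350 J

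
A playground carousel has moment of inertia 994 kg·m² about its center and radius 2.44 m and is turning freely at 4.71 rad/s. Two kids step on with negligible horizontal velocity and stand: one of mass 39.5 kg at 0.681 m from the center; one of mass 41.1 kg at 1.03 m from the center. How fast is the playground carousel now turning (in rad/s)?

The added mass arrives with no angular momentum about the center, and any external torque about the center is negligible, so the system's angular momentum is conserved.
Added inertia Σmr² = (39.5)(0.681)² + (41.1)(1.03)² = 61.92 kg·m²; I_f = 994.0 + 61.92 = 1056 kg·m².
ω_f = I_p ω_i / I_f = (994.0)(4.71) / 1056 = 4.434 rad/s.

ω_f ≈ 4.43 rad/s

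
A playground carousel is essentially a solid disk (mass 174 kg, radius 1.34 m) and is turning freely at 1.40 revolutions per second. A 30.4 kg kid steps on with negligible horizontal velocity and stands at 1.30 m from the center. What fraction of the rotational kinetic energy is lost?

fraction ≈ 0.247

No external torque acts about the center; L_before = L_after.
I_p = ½(174)(1.34)² = 156.2 kg·m².
Added inertia Σmr² = (30.4)(1.30)² = 51.38 kg·m²; I_f = 156.2 + 51.38 = 207.6 kg·m².
ω_f = I_p ω_i / I_f = (156.2)(1.40) / 207.6 = 1.054 rev/s.
KE_i = ½(156.2)(8.796 rad/s)² = 6044 J; KE_f = ½(207.6)(6.619)² = 4548 J.
Fraction lost = 0.2475.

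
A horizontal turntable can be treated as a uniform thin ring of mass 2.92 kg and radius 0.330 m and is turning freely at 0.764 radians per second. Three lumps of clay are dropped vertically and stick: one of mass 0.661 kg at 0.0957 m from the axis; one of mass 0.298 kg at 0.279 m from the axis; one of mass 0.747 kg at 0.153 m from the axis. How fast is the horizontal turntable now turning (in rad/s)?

ω_f ≈ 0.666 rad/s

No external torque acts about the axis; L_before = L_after.
I_p = (2.92)(0.330)² = 0.3180 kg·m².
Added inertia Σmr² = (0.661)(0.0957)² + (0.298)(0.279)² + (0.747)(0.153)² = 0.04674 kg·m²; I_f = 0.3180 + 0.04674 = 0.3647 kg·m².
ω_f = I_p ω_i / I_f = (0.3180)(0.764) / 0.3647 = 0.6661 rad/s.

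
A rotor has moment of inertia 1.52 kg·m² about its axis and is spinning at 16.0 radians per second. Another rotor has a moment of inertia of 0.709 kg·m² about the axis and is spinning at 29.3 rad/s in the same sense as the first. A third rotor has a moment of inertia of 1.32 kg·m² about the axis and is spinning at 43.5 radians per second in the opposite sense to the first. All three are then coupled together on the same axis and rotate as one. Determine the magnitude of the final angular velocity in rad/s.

No external torque acts about the common axis, so total angular momentum is conserved.
Taking A's sense as positive: L = (1.520)(16.0) + (0.7090)(29.3) − (1.320)(43.5) = -12.33 kg·m²·rad/s.
Combined I = 1.520 + 0.7090 + 1.320 = 3.549 kg·m².
ω_f = L / I = -12.33 / 3.549 = -3.473 rad/s.

|ω_f| ≈ 3.47 rad/s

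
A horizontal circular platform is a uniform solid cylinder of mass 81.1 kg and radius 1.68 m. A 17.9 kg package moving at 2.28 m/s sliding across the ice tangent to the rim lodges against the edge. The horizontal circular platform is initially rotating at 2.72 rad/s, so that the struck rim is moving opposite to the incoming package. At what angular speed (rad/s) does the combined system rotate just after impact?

The axle reaction passes through the central axle and exerts no torque about it; angular momentum about the central axle is conserved through the impact.
I_p = ½(81.1)(1.68)² = 114.4 kg·m². Taking the sense of the package's angular momentum as positive, L_{package} = m v R = (17.9)(2.28)(1.68) = 68.56 kg·m²/s.
L_i = −I_p ω_p + m v R = −(114.4)(2.72) + 68.56 = -242.7 kg·m²/s.
After sticking, I_f = I_p + m R² = 114.4 + (17.9)(1.68)² = 165.0 kg·m².
ω_f = L_i / I_f = -242.7 / 165.0 = -1.471 rad/s.

|ω_f| ≈ 1.47 rad/s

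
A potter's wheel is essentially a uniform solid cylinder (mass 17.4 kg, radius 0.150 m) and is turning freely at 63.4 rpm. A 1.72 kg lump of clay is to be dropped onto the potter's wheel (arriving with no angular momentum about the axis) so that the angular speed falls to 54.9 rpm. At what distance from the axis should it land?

r ≈ 0.133 m

The added mass arrives with no angular momentum about the axis, and any external torque about the axis is negligible, so the system's angular momentum is conserved.
I_p = ½(17.4)(0.150)² = 0.1957 kg·m².
I_p ω_i = (I_p + m r²) ω_f ⇒ m r² = I_p(ω_i/ω_f − 1) = 0.1957(63.4/54.9 − 1) = 0.03031 kg·m².
r = √(0.03031/1.72) = 0.1327 m.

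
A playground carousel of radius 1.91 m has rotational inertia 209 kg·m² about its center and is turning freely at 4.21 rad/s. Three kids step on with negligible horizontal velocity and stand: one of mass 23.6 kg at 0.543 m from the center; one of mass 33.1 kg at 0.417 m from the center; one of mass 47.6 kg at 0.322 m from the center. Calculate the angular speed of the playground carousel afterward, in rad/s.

No external torque acts about the center; L_before = L_after.
Added inertia Σmr² = (23.6)(0.543)² + (33.1)(0.417)² + (47.6)(0.322)² = 17.65 kg·m²; I_f = 209.0 + 17.65 = 226.6 kg·m².
ω_f = I_p ω_i / I_f = (209.0)(4.21) / 226.6 = 3.882 rad/s.

ω_f ≈ 3.88 rad/s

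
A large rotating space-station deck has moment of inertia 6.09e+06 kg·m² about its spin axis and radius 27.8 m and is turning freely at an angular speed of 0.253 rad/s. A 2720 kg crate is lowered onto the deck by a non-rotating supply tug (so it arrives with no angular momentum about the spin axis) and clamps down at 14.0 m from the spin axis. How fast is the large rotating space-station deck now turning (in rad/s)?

ω_f ≈ 0.233 rad/s

No external torque acts about the spin axis; L_before = L_after.
Added inertia Σmr² = (2720)(14.0)² = 5.331e+05 kg·m²; I_f = 6.090e+06 + 5.331e+05 = 6.623e+06 kg·m².
ω_f = I_p ω_i / I_f = (6.090e+06)(0.253) / 6.623e+06 = 0.2326 rad/s.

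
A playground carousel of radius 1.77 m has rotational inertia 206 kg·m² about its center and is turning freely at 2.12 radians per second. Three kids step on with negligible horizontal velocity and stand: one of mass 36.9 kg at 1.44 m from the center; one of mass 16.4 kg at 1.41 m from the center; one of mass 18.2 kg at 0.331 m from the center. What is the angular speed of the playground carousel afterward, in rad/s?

ω_f ≈ 1.38 rad/s

No external torque acts about the center; L_before = L_after.
Added inertia Σmr² = (36.9)(1.44)² + (16.4)(1.41)² + (18.2)(0.331)² = 111.1 kg·m²; I_f = 206.0 + 111.1 = 317.1 kg·m².
ω_f = I_p ω_i / I_f = (206.0)(2.12) / 317.1 = 1.377 rad/s.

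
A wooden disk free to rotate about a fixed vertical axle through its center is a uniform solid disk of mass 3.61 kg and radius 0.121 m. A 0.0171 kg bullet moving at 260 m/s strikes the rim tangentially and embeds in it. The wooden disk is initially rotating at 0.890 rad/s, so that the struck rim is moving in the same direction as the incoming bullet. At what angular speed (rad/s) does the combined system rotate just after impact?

|ω_f| ≈ 21.0 rad/s

The axle reaction passes through the axle and exerts no torque about it; angular momentum about the axle is conserved through the impact.
I_p = ½(3.61)(0.121)² = 0.02643 kg·m². Taking the sense of the bullet's angular momentum as positive, L_{bullet} = m v R = (0.0171)(260)(0.121) = 0.5380 kg·m²/s.
L_i = +I_p ω_p + m v R = +(0.02643)(0.890) + 0.5380 = 0.5615 kg·m²/s.
After sticking, I_f = I_p + m R² = 0.02643 + (0.0171)(0.121)² = 0.02668 kg·m².
ω_f = L_i / I_f = 0.5615 / 0.02668 = 21.05 rad/s.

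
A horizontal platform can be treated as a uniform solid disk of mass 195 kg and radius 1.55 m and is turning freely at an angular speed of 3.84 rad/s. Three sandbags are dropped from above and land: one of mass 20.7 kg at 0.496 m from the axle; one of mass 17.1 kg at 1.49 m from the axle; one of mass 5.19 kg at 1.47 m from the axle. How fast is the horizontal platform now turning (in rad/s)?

No external torque acts about the axle; L_before = L_after.
I_p = ½(195)(1.55)² = 234.2 kg·m².
Added inertia Σmr² = (20.7)(0.496)² + (17.1)(1.49)² + (5.19)(1.47)² = 54.27 kg·m²; I_f = 234.2 + 54.27 = 288.5 kg·m².
ω_f = I_p ω_i / I_f = (234.2)(3.84) / 288.5 = 3.118 rad/s.

ω_f ≈ 3.12 rad/s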